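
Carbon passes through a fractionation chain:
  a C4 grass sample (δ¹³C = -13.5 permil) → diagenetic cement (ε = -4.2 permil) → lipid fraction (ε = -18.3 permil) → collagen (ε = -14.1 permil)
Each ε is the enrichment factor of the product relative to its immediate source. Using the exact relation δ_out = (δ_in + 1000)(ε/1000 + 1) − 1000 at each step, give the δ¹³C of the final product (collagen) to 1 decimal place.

step 1: δ = (-13.50 + 1000)·(-4.2/1000 + 1) − 1000 = -17.64 permil
step 2: δ = (-17.64 + 1000)·(-18.3/1000 + 1) − 1000 = -35.62 permil
step 3: δ = (-35.62 + 1000)·(-14.1/1000 + 1) − 1000 = -49.22 permil

-49.2 permil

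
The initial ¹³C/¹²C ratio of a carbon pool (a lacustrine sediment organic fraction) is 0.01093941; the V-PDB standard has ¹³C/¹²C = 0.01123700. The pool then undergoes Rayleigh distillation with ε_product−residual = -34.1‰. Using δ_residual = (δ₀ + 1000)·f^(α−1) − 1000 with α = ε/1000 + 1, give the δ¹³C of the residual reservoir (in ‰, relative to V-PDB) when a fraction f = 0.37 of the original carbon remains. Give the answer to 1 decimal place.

δ₀ = (0.01093941/0.01123700 − 1)×1000 = (0.973517 − 1)×1000 = -26.483‰
α − 1 = ε/1000 = -0.0341
f^(α−1) = 0.37^(-0.0341) = 1.034485
δ_res = (-26.483 + 1000) × 1.034485 − 1000 = 1007.089 − 1000 = 7.09‰

7.1‰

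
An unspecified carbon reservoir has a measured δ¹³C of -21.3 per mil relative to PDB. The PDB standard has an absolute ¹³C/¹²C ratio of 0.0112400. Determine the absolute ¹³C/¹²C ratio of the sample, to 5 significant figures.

0.011001

R_sample = R_standard × (δ¹³C/1000 + 1)
R_sample = 0.0112400 × (-21.3/1000 + 1) = 0.0112400 × 0.978700
R_sample = 0.0110006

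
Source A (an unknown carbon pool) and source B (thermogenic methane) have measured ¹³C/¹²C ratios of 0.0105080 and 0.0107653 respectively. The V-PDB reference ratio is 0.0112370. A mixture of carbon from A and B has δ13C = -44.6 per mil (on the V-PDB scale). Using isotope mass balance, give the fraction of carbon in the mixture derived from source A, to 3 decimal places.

δ_A = (0.0105080/0.0112370 − 1)×1000 = (0.935125 − 1)×1000 = -64.875 per mil
δ_B = (0.0107653/0.0112370 − 1)×1000 = (0.958023 − 1)×1000 = -41.977 per mil
f_A = (δ_mix − δ_B)/(δ_A − δ_B) = (-44.6 − (-41.977))/(-64.875 − (-41.977))
f_A = -2.623 / -22.898 = 0.1145

0.115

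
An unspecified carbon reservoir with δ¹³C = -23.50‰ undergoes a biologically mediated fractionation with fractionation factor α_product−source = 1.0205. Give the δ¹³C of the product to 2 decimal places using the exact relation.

-3.48‰

δ_product = (δ_source + 1000)·α − 1000
δ_product = (-23.50 + 1000) × 1.0205 − 1000
δ_product = 996.518 − 1000 = -3.482‰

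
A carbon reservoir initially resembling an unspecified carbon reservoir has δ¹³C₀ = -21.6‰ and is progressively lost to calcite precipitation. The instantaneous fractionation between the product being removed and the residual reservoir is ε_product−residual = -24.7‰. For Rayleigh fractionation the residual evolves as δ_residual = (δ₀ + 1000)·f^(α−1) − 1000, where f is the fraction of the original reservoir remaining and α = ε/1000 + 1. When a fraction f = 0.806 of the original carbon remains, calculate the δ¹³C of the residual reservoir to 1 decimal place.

Rayleigh residual: δ_res = (δ₀ + 1000)·f^(α−1) − 1000
α = ε/1000 + 1 = 0.97530, so α − 1 = -0.02470
f^(α−1) = 0.806^(-0.02470) = 1.005341
δ_res = (-21.6 + 1000) × 1.005341 − 1000 = 983.626 − 1000 = -16.37‰

-16.4‰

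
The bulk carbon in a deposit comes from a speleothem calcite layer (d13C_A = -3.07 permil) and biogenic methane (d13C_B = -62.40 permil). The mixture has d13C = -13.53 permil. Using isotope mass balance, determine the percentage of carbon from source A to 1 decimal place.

δ_mix = f_A·δ_A + (1 − f_A)·δ_B  ⇒  f_A = (δ_mix − δ_B)/(δ_A − δ_B)
f_A = (-13.53 − (-62.40)) / (-3.07 − (-62.40))
f_A = 48.87 / 59.33 = 0.8237

82.4%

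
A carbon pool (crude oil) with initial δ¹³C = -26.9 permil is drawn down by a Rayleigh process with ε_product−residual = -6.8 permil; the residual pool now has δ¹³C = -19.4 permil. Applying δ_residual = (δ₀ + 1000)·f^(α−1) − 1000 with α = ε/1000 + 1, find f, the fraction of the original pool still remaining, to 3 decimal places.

0.323

α − 1 = ε/1000 = -0.0068
(δ_res + 1000)/(δ₀ + 1000) = (-19.4 + 1000)/(-26.9 + 1000) = 980.6/973.1 = 1.007707
f = 1.007707^(1/-0.0068) = exp(ln(1.007707)/-0.0068) = exp(0.00768/-0.0068)
f = exp(-1.1291) = 0.3233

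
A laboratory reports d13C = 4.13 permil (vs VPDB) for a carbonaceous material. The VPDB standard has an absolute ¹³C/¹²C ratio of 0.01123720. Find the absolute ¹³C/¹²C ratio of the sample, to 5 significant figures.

R_sample = R_standard × (d13C/1000 + 1)
R_sample = 0.01123720 × (4.13/1000 + 1) = 0.01123720 × 1.004130
R_sample = 0.0112836

0.011284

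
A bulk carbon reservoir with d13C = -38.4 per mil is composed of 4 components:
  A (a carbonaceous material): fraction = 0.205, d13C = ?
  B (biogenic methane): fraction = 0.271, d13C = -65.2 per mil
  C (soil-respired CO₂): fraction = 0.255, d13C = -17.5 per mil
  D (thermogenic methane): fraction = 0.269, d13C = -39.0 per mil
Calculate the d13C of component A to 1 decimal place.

-28.2 per mil

Isotope mass balance: δ_bulk = Σ fᵢ·δᵢ.
-38.4 = 0.205×δ_A + 0.271×(-65.2) + 0.255×(-17.5) + 0.269×(-39.0)
0.205·δ_A = -38.4 − (-32.623) = -5.777
δ_A = -5.777 / 0.205 = -28.18 per mil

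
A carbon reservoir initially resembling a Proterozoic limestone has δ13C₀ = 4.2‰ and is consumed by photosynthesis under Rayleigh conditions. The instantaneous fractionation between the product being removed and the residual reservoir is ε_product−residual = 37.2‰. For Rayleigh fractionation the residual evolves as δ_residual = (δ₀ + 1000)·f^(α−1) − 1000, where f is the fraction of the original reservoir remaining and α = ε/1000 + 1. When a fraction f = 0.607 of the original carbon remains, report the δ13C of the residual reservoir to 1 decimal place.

Rayleigh residual: δ_res = (δ₀ + 1000)·f^(α−1) − 1000
α = ε/1000 + 1 = 1.03720, so α − 1 = 0.03720
f^(α−1) = 0.607^(0.03720) = 0.981600
δ_res = (4.2 + 1000) × 0.981600 − 1000 = 985.723 − 1000 = -14.28‰

-14.3‰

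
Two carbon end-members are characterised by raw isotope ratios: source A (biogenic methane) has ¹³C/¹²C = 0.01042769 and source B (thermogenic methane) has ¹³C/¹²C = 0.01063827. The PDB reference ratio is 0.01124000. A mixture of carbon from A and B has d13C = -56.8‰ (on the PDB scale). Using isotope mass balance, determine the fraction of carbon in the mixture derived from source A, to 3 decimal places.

0.174

δ_A = (0.01042769/0.01124000 − 1)×1000 = (0.927730 − 1)×1000 = -72.270‰
δ_B = (0.01063827/0.01124000 − 1)×1000 = (0.946465 − 1)×1000 = -53.535‰
f_A = (δ_mix − δ_B)/(δ_A − δ_B) = (-56.8 − (-53.535))/(-72.270 − (-53.535))
f_A = -3.265 / -18.735 = 0.1743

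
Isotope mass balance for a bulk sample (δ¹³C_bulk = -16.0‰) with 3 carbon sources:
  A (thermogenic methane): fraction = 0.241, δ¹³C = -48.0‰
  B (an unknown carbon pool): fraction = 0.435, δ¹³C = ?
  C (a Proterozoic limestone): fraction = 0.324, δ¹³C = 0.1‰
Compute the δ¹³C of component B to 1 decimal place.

Isotope mass balance: δ_bulk = Σ fᵢ·δᵢ.
-16.0 = 0.241×(-48.0) + 0.435×δ_B + 0.324×(0.1)
0.435·δ_B = -16.0 − (-11.536) = -4.464
δ_B = -4.464 / 0.435 = -10.26‰

-10.3‰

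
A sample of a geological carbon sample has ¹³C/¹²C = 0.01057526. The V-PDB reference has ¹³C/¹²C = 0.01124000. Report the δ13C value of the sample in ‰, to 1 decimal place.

-59.1‰

δ13C = (R_sample / R_standard − 1) × 1000
R_sample / R_standard = 0.01057526 / 0.01124000 = 0.940859
δ13C = (0.940859 − 1) × 1000 = -59.14‰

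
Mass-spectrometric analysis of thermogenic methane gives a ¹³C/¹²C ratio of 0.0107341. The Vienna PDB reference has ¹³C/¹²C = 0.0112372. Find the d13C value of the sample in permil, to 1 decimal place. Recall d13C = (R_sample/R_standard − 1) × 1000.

-44.8 permil

d13C = (R_sample / R_standard − 1) × 1000
R_sample / R_standard = 0.0107341 / 0.0112372 = 0.955229
d13C = (0.955229 − 1) × 1000 = -44.77 permil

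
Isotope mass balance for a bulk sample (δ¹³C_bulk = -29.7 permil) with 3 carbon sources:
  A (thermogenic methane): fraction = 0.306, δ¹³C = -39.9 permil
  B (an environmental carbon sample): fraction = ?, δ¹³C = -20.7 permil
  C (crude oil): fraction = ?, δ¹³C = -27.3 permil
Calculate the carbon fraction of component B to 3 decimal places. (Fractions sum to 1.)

0.221

Let f_B and f_C be the unknown fractions; fractions sum to 1 so f_B + f_C = 0.694.
Mass balance: Σ fᵢ·δᵢ = δ_bulk ⇒ f_B·(-20.7) + f_C·(-27.3) = -29.7 − (-12.209) = -17.491
Substitute f_C = 0.694 − f_B:
f_B·(-20.7 − -27.3) = -17.491 − 0.694×(-27.3) = 1.456
f_B = 1.456 / 6.6 = 0.2205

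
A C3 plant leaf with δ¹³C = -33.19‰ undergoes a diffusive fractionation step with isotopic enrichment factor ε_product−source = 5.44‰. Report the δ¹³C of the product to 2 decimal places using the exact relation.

To first order, δ_product ≈ δ_source + ε = -27.75‰.
Exactly, δ_product = (δ_source + 1000)·(ε/1000 + 1) − 1000.
δ_product = (-33.19 + 1000) × (5.44/1000 + 1) − 1000
δ_product = -27.931‰

-27.93‰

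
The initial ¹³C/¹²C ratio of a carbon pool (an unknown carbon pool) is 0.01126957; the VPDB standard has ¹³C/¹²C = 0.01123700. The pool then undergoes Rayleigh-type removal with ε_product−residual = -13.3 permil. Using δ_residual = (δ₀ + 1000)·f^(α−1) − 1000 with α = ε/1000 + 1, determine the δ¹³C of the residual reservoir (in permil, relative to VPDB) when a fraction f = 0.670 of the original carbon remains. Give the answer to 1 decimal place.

8.3 permil

δ₀ = (0.01126957/0.01123700 − 1)×1000 = (1.002898 − 1)×1000 = 2.898 permil
α − 1 = ε/1000 = -0.0133
f^(α−1) = 0.670^(-0.0133) = 1.005341
δ_res = (2.898 + 1000) × 1.005341 − 1000 = 1008.255 − 1000 = 8.25 permil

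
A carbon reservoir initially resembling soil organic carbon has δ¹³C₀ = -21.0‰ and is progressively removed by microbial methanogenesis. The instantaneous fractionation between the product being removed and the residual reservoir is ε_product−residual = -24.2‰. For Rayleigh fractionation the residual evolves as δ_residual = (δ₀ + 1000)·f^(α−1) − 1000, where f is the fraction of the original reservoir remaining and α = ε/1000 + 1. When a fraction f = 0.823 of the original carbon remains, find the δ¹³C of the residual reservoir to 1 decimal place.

Rayleigh residual: δ_res = (δ₀ + 1000)·f^(α−1) − 1000
α = ε/1000 + 1 = 0.97580, so α − 1 = -0.02420
f^(α−1) = 0.823^(-0.02420) = 1.004725
δ_res = (-21.0 + 1000) × 1.004725 − 1000 = 983.626 − 1000 = -16.37‰

-16.4‰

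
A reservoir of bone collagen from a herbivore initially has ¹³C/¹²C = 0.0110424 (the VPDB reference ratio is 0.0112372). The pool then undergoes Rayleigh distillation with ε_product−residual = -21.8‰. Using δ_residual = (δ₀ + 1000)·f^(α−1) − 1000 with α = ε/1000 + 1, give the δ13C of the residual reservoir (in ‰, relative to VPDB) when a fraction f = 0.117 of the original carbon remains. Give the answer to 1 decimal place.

δ₀ = (0.0110424/0.0112372 − 1)×1000 = (0.982665 − 1)×1000 = -17.335‰
α − 1 = ε/1000 = -0.0218
f^(α−1) = 0.117^(-0.0218) = 1.047885
δ_res = (-17.335 + 1000) × 1.047885 − 1000 = 1029.719 − 1000 = 29.72‰

29.7‰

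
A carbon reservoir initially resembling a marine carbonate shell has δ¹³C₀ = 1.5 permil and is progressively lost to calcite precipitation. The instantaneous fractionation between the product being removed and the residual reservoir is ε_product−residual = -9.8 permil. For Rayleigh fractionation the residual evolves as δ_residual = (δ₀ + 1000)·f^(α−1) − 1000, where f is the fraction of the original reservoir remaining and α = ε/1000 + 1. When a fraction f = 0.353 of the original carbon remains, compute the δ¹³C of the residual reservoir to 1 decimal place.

Rayleigh residual: δ_res = (δ₀ + 1000)·f^(α−1) − 1000
α = ε/1000 + 1 = 0.99020, so α − 1 = -0.00980
f^(α−1) = 0.353^(-0.00980) = 1.010257
δ_res = (1.5 + 1000) × 1.010257 − 1000 = 1011.772 − 1000 = 11.77 permil

11.8 permil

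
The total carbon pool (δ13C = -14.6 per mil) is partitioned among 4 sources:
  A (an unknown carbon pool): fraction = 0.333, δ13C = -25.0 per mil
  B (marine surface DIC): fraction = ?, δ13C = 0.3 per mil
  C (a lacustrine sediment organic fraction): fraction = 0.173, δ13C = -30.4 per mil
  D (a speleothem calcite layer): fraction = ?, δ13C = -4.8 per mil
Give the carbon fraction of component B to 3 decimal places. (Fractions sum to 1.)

0.266

Let f_B and f_D be the unknown fractions; fractions sum to 1 so f_B + f_D = 0.494.
Mass balance: Σ fᵢ·δᵢ = δ_bulk ⇒ f_B·(0.3) + f_D·(-4.8) = -14.6 − (-13.584) = -1.016
Substitute f_D = 0.494 − f_B:
f_B·(0.3 − -4.8) = -1.016 − 0.494×(-4.8) = 1.355
f_B = 1.355 / 5.1 = 0.2658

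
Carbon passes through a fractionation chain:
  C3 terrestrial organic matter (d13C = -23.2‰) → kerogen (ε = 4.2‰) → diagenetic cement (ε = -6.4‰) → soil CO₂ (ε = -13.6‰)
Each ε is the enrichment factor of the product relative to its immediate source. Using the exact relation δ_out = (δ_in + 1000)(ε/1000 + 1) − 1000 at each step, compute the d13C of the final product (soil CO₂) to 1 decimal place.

-38.6‰

step 1: δ = (-23.20 + 1000)·(4.2/1000 + 1) − 1000 = -19.10‰
step 2: δ = (-19.10 + 1000)·(-6.4/1000 + 1) − 1000 = -25.38‰
step 3: δ = (-25.38 + 1000)·(-13.6/1000 + 1) − 1000 = -38.63‰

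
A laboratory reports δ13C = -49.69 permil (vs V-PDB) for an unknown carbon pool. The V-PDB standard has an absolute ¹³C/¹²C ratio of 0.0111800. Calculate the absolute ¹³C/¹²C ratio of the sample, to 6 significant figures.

R_sample = R_standard × (δ13C/1000 + 1)
R_sample = 0.0111800 × (-49.69/1000 + 1) = 0.0111800 × 0.950310
R_sample = 0.0106245

0.0106245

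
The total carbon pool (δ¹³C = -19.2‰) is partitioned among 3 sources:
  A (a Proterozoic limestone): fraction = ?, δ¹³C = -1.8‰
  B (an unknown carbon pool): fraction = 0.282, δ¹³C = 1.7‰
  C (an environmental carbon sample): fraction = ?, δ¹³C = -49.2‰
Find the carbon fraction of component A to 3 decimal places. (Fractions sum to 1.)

Let f_A and f_C be the unknown fractions; fractions sum to 1 so f_A + f_C = 0.718.
Mass balance: Σ fᵢ·δᵢ = δ_bulk ⇒ f_A·(-1.8) + f_C·(-49.2) = -19.2 − (0.479) = -19.679
Substitute f_C = 0.718 − f_A:
f_A·(-1.8 − -49.2) = -19.679 − 0.718×(-49.2) = 15.646
f_A = 15.646 / 47.4 = 0.3301

0.330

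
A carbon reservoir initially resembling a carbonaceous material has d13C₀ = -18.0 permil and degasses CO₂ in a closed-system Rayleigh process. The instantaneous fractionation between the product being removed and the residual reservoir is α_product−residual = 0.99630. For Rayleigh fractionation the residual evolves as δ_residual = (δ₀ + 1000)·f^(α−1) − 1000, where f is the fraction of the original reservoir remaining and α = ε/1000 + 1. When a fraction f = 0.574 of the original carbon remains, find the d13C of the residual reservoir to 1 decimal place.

-16.0 permil

Rayleigh residual: δ_res = (δ₀ + 1000)·f^(α−1) − 1000
α − 1 = -0.00370
f^(α−1) = 0.574^(-0.00370) = 1.002056
δ_res = (-18.0 + 1000) × 1.002056 − 1000 = 984.019 − 1000 = -15.98 permil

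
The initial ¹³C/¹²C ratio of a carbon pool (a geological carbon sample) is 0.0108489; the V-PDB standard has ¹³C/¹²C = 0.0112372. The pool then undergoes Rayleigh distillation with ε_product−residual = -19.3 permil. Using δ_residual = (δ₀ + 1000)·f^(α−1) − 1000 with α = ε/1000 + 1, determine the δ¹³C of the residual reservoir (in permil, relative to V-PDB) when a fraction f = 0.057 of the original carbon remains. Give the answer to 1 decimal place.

δ₀ = (0.0108489/0.0112372 − 1)×1000 = (0.965445 − 1)×1000 = -34.555 permil
α − 1 = ε/1000 = -0.0193
f^(α−1) = 0.057^(-0.0193) = 1.056846
δ_res = (-34.555 + 1000) × 1.056846 − 1000 = 1020.327 − 1000 = 20.33 permil

20.3 permil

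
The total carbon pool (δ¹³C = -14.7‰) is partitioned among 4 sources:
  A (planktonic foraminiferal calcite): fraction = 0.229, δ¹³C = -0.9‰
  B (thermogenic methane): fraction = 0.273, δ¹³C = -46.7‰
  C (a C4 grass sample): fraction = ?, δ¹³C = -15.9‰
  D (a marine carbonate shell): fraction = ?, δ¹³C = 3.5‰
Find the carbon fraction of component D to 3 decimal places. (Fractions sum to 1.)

Let f_D and f_C be the unknown fractions; fractions sum to 1 so f_D + f_C = 0.498.
Mass balance: Σ fᵢ·δᵢ = δ_bulk ⇒ f_D·(3.5) + f_C·(-15.9) = -14.7 − (-12.955) = -1.745
Substitute f_C = 0.498 − f_D:
f_D·(3.5 − -15.9) = -1.745 − 0.498×(-15.9) = 6.173
f_D = 6.173 / 19.4 = 0.3182

0.318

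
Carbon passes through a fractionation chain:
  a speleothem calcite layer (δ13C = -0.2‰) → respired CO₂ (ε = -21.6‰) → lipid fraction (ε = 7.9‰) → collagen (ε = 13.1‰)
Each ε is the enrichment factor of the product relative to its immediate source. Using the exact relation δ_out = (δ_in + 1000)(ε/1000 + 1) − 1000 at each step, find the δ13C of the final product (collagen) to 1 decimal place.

-1.2‰

step 1: δ = (-0.20 + 1000)·(-21.6/1000 + 1) − 1000 = -21.80‰
step 2: δ = (-21.80 + 1000)·(7.9/1000 + 1) − 1000 = -14.07‰
step 3: δ = (-14.07 + 1000)·(13.1/1000 + 1) − 1000 = -1.15‰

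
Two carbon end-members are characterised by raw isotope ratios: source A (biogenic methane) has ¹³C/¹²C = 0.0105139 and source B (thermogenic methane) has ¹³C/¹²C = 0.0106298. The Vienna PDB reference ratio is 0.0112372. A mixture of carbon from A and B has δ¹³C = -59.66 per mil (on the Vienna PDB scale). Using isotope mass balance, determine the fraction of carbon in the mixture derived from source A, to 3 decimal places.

0.544

δ_A = (0.0105139/0.0112372 − 1)×1000 = (0.935633 − 1)×1000 = -64.367 per mil
δ_B = (0.0106298/0.0112372 − 1)×1000 = (0.945947 − 1)×1000 = -54.053 per mil
f_A = (δ_mix − δ_B)/(δ_A − δ_B) = (-59.66 − (-54.053))/(-64.367 − (-54.053))
f_A = -5.607 / -10.314 = 0.5437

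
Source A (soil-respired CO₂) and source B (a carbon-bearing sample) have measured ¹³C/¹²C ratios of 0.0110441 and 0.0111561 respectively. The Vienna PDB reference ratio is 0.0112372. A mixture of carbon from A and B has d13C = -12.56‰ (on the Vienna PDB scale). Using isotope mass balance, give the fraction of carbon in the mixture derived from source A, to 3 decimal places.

δ_A = (0.0110441/0.0112372 − 1)×1000 = (0.982816 − 1)×1000 = -17.184‰
δ_B = (0.0111561/0.0112372 − 1)×1000 = (0.992783 − 1)×1000 = -7.217‰
f_A = (δ_mix − δ_B)/(δ_A − δ_B) = (-12.56 − (-7.217))/(-17.184 − (-7.217))
f_A = -5.343 / -9.967 = 0.5361

0.536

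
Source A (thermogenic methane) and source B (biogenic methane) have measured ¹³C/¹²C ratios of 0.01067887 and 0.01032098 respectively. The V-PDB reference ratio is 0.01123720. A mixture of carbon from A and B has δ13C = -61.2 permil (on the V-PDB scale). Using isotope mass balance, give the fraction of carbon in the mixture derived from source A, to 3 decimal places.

0.638

δ_A = (0.01067887/0.01123720 − 1)×1000 = (0.950314 − 1)×1000 = -49.686 permil
δ_B = (0.01032098/0.01123720 − 1)×1000 = (0.918465 − 1)×1000 = -81.535 permil
f_A = (δ_mix − δ_B)/(δ_A − δ_B) = (-61.2 − (-81.535))/(-49.686 − (-81.535))
f_A = 20.335 / 31.849 = 0.6385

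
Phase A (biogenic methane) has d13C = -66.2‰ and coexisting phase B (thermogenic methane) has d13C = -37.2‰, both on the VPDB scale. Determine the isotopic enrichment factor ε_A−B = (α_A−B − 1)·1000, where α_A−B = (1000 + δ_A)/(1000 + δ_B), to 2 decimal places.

α_A−B = (1000 + -66.2) / (1000 + -37.2) = 933.8 / 962.8 = 0.969880
ε_A−B = (0.969880 − 1) × 1000 = -30.120‰
(The approximation ε ≈ δ_A − δ_B would give -29.0‰.)

-30.12‰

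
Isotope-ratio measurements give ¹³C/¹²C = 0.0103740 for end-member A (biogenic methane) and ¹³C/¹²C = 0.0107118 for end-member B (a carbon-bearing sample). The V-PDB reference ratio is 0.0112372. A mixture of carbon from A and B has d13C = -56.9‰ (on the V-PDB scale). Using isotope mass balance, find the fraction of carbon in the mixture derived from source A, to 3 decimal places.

0.337

δ_A = (0.0103740/0.0112372 − 1)×1000 = (0.923184 − 1)×1000 = -76.816‰
δ_B = (0.0107118/0.0112372 − 1)×1000 = (0.953245 − 1)×1000 = -46.755‰
f_A = (δ_mix − δ_B)/(δ_A − δ_B) = (-56.9 − (-46.755))/(-76.816 − (-46.755))
f_A = -10.145 / -30.061 = 0.3375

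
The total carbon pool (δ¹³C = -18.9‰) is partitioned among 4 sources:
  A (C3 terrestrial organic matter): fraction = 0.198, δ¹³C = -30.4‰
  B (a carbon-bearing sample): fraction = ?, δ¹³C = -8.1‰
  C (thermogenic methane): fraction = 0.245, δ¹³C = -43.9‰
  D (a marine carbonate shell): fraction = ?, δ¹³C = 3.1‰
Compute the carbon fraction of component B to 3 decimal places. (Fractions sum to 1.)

Let f_B and f_D be the unknown fractions; fractions sum to 1 so f_B + f_D = 0.557.
Mass balance: Σ fᵢ·δᵢ = δ_bulk ⇒ f_B·(-8.1) + f_D·(3.1) = -18.9 − (-16.775) = -2.125
Substitute f_D = 0.557 − f_B:
f_B·(-8.1 − 3.1) = -2.125 − 0.557×(3.1) = -3.852
f_B = -3.852 / -11.2 = 0.3439

0.344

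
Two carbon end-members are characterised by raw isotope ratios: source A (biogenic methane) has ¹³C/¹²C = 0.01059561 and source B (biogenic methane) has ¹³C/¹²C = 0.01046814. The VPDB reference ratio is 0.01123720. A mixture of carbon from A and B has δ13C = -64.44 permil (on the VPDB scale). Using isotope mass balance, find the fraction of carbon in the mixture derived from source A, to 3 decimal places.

0.353

δ_A = (0.01059561/0.01123720 − 1)×1000 = (0.942905 − 1)×1000 = -57.095 permil
δ_B = (0.01046814/0.01123720 − 1)×1000 = (0.931561 − 1)×1000 = -68.439 permil
f_A = (δ_mix − δ_B)/(δ_A − δ_B) = (-64.44 − (-68.439))/(-57.095 − (-68.439))
f_A = 3.999 / 11.344 = 0.3525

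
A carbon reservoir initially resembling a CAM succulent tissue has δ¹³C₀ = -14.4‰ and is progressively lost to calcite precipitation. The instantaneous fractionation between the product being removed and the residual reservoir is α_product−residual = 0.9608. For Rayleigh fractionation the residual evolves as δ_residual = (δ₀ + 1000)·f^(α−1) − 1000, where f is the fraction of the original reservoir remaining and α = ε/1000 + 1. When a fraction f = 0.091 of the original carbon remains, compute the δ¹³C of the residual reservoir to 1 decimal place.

Rayleigh residual: δ_res = (δ₀ + 1000)·f^(α−1) − 1000
α − 1 = -0.03920
f^(α−1) = 0.091^(-0.03920) = 1.098514
δ_res = (-14.4 + 1000) × 1.098514 − 1000 = 1082.695 − 1000 = 82.70‰

82.7‰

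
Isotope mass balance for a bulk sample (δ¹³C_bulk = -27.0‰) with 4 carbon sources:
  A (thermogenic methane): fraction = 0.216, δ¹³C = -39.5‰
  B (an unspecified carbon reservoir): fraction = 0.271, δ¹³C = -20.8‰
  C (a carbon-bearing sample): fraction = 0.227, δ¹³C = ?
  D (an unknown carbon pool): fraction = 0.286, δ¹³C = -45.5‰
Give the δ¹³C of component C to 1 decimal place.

Isotope mass balance: δ_bulk = Σ fᵢ·δᵢ.
-27.0 = 0.216×(-39.5) + 0.271×(-20.8) + 0.227×δ_C + 0.286×(-45.5)
0.227·δ_C = -27.0 − (-27.182) = 0.182
δ_C = 0.182 / 0.227 = 0.80‰

0.8‰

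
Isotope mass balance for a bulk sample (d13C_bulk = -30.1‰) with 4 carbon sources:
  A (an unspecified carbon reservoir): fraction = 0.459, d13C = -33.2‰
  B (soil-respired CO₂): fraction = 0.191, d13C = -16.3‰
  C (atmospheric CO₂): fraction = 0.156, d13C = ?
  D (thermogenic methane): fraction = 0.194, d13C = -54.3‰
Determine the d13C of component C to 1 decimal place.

Isotope mass balance: δ_bulk = Σ fᵢ·δᵢ.
-30.1 = 0.459×(-33.2) + 0.191×(-16.3) + 0.156×δ_C + 0.194×(-54.3)
0.156·δ_C = -30.1 − (-28.886) = -1.214
δ_C = -1.214 / 0.156 = -7.78‰

-7.8‰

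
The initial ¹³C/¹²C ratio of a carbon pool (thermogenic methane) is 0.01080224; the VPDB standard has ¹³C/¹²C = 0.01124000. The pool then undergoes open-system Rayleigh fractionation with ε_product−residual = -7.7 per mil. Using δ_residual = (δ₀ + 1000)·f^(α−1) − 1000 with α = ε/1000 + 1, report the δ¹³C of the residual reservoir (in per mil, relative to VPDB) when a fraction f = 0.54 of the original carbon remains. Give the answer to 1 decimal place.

-34.4 per mil

δ₀ = (0.01080224/0.01124000 − 1)×1000 = (0.961053 − 1)×1000 = -38.947 per mil
α − 1 = ε/1000 = -0.0077
f^(α−1) = 0.54^(-0.0077) = 1.004756
δ_res = (-38.947 + 1000) × 1.004756 − 1000 = 965.624 − 1000 = -34.38 per mil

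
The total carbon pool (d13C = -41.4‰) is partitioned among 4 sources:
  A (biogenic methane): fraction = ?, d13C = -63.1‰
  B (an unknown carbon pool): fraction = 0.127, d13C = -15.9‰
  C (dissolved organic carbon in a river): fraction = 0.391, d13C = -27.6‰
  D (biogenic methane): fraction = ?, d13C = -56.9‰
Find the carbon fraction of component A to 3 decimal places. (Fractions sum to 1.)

0.188

Let f_A and f_D be the unknown fractions; fractions sum to 1 so f_A + f_D = 0.482.
Mass balance: Σ fᵢ·δᵢ = δ_bulk ⇒ f_A·(-63.1) + f_D·(-56.9) = -41.4 − (-12.811) = -28.589
Substitute f_D = 0.482 − f_A:
f_A·(-63.1 − -56.9) = -28.589 − 0.482×(-56.9) = -1.163
f_A = -1.163 / -6.2 = 0.1876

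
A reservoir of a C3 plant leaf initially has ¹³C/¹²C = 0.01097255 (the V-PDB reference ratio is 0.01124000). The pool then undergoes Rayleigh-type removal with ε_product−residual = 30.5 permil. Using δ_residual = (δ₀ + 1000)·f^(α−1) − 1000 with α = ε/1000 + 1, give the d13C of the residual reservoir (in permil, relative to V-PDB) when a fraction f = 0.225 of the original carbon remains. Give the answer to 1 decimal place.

δ₀ = (0.01097255/0.01124000 − 1)×1000 = (0.976206 − 1)×1000 = -23.794 permil
α − 1 = ε/1000 = 0.0305
f^(α−1) = 0.225^(0.0305) = 0.955524
δ_res = (-23.794 + 1000) × 0.955524 − 1000 = 932.788 − 1000 = -67.21 permil

-67.2 permil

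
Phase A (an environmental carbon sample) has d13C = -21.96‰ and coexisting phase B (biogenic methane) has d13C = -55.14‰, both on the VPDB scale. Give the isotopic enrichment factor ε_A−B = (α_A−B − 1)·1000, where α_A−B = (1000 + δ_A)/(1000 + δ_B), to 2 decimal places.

35.12‰

α_A−B = (1000 + -21.96) / (1000 + -55.14) = 978.04 / 944.86 = 1.035116
ε_A−B = (1.035116 − 1) × 1000 = 35.116‰
(The approximation ε ≈ δ_A − δ_B would give 33.18‰.)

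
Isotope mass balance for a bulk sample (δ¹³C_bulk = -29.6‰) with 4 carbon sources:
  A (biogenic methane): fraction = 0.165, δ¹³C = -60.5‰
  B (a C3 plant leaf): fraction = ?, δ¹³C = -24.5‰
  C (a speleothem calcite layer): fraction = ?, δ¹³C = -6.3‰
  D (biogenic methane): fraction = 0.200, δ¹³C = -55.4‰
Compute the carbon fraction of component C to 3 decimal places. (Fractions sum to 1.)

0.386

Let f_C and f_B be the unknown fractions; fractions sum to 1 so f_C + f_B = 0.635.
Mass balance: Σ fᵢ·δᵢ = δ_bulk ⇒ f_C·(-6.3) + f_B·(-24.5) = -29.6 − (-21.062) = -8.538
Substitute f_B = 0.635 − f_C:
f_C·(-6.3 − -24.5) = -8.538 − 0.635×(-24.5) = 7.020
f_C = 7.020 / 18.2 = 0.3857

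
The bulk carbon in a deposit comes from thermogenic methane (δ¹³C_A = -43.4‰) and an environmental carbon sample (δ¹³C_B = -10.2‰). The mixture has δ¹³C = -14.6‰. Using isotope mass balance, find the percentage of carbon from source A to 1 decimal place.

δ_mix = f_A·δ_A + (1 − f_A)·δ_B  ⇒  f_A = (δ_mix − δ_B)/(δ_A − δ_B)
f_A = (-14.6 − (-10.2)) / (-43.4 − (-10.2))
f_A = -4.4 / -33.2 = 0.1325

13.3%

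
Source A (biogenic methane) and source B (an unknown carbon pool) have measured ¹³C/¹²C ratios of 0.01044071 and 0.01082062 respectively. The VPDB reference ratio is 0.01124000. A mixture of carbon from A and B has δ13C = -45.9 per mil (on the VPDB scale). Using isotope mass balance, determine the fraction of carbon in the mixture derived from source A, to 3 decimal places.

0.254

δ_A = (0.01044071/0.01124000 − 1)×1000 = (0.928889 − 1)×1000 = -71.111 per mil
δ_B = (0.01082062/0.01124000 − 1)×1000 = (0.962689 − 1)×1000 = -37.311 per mil
f_A = (δ_mix − δ_B)/(δ_A − δ_B) = (-45.9 − (-37.311))/(-71.111 − (-37.311))
f_A = -8.589 / -33.800 = 0.2541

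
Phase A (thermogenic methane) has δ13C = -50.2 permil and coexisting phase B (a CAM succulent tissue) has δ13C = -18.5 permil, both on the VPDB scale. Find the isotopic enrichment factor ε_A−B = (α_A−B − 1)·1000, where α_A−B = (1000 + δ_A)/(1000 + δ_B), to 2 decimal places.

α_A−B = (1000 + -50.2) / (1000 + -18.5) = 949.8 / 981.5 = 0.967702
ε_A−B = (0.967702 − 1) × 1000 = -32.298 permil
(The approximation ε ≈ δ_A − δ_B would give -31.7 permil.)

-32.30 permil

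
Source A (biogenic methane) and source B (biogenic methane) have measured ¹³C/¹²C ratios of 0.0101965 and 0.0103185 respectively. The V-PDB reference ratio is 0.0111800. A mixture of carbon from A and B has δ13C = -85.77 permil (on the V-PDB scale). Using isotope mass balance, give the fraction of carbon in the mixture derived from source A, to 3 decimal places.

0.798

δ_A = (0.0101965/0.0111800 − 1)×1000 = (0.912030 − 1)×1000 = -87.970 permil
δ_B = (0.0103185/0.0111800 − 1)×1000 = (0.922943 − 1)×1000 = -77.057 permil
f_A = (δ_mix − δ_B)/(δ_A − δ_B) = (-85.77 − (-77.057))/(-87.970 − (-77.057))
f_A = -8.713 / -10.912 = 0.7984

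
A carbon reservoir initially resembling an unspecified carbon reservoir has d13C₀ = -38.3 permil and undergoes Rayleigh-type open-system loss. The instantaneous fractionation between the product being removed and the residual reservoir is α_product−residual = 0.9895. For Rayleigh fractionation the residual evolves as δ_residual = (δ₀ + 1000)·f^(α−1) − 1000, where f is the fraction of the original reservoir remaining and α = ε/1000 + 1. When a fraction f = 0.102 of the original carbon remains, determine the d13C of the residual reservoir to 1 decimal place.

-15.0 permil

Rayleigh residual: δ_res = (δ₀ + 1000)·f^(α−1) − 1000
α − 1 = -0.01050
f^(α−1) = 0.102^(-0.01050) = 1.024259
δ_res = (-38.3 + 1000) × 1.024259 − 1000 = 985.030 − 1000 = -14.97 permil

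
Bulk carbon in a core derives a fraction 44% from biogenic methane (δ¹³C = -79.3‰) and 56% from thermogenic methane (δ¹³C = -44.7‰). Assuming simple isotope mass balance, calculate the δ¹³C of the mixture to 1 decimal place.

-59.9‰

δ_mix = f_A·δ_A + f_B·δ_B
δ_mix = 0.44 × (-79.3) + 0.56 × (-44.7)
δ_mix = -34.89 + -25.03 = -59.92‰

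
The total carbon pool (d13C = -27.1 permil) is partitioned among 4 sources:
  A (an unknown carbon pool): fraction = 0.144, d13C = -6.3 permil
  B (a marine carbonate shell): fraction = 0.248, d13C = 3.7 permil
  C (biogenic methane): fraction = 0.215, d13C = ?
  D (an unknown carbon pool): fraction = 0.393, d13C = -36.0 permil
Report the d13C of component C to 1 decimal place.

Isotope mass balance: δ_bulk = Σ fᵢ·δᵢ.
-27.1 = 0.144×(-6.3) + 0.248×(3.7) + 0.215×δ_C + 0.393×(-36.0)
0.215·δ_C = -27.1 − (-14.138) = -12.962
δ_C = -12.962 / 0.215 = -60.29 permil

-60.3 permil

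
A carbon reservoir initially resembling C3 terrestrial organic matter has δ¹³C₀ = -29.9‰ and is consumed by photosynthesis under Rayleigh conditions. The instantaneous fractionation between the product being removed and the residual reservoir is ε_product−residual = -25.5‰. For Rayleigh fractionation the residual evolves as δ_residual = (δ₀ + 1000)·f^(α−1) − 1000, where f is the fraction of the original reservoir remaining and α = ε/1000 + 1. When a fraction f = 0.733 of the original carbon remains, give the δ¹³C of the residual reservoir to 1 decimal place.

-22.2‰

Rayleigh residual: δ_res = (δ₀ + 1000)·f^(α−1) − 1000
α = ε/1000 + 1 = 0.97450, so α − 1 = -0.02550
f^(α−1) = 0.733^(-0.02550) = 1.007952
δ_res = (-29.9 + 1000) × 1.007952 − 1000 = 977.814 − 1000 = -22.19‰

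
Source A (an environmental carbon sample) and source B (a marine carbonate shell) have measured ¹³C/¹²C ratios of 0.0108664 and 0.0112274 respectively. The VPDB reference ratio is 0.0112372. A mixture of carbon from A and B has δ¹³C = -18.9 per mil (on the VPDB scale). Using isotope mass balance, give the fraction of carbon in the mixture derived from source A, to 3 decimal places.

δ_A = (0.0108664/0.0112372 − 1)×1000 = (0.967002 − 1)×1000 = -32.998 per mil
δ_B = (0.0112274/0.0112372 − 1)×1000 = (0.999128 − 1)×1000 = -0.872 per mil
f_A = (δ_mix − δ_B)/(δ_A − δ_B) = (-18.9 − (-0.872))/(-32.998 − (-0.872))
f_A = -18.028 / -32.125 = 0.5612

0.561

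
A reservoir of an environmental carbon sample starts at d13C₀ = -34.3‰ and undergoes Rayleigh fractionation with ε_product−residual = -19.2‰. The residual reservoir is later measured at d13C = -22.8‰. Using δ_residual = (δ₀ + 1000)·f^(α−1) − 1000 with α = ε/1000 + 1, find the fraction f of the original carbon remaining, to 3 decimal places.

α − 1 = ε/1000 = -0.0192
(δ_res + 1000)/(δ₀ + 1000) = (-22.8 + 1000)/(-34.3 + 1000) = 977.2/965.7 = 1.011908
f = 1.011908^(1/-0.0192) = exp(ln(1.011908)/-0.0192) = exp(0.01184/-0.0192)
f = exp(-0.6166) = 0.5398

0.540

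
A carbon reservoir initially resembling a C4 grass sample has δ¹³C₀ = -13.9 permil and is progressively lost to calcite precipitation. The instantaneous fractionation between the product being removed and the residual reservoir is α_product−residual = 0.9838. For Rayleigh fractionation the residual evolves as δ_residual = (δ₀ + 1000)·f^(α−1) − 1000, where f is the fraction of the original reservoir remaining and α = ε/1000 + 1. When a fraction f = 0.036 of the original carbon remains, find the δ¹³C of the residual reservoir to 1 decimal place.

40.7 permil

Rayleigh residual: δ_res = (δ₀ + 1000)·f^(α−1) − 1000
α − 1 = -0.01620
f^(α−1) = 0.036^(-0.01620) = 1.055329
δ_res = (-13.9 + 1000) × 1.055329 − 1000 = 1040.660 − 1000 = 40.66 permil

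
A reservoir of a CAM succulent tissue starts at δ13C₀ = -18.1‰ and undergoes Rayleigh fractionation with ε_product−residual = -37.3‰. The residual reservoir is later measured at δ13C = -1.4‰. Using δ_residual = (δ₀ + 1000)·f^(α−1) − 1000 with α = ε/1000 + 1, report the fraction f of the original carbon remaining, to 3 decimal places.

α − 1 = ε/1000 = -0.0373
(δ_res + 1000)/(δ₀ + 1000) = (-1.4 + 1000)/(-18.1 + 1000) = 998.6/981.9 = 1.017008
f = 1.017008^(1/-0.0373) = exp(ln(1.017008)/-0.0373) = exp(0.01686/-0.0373)
f = exp(-0.4521) = 0.6363

0.636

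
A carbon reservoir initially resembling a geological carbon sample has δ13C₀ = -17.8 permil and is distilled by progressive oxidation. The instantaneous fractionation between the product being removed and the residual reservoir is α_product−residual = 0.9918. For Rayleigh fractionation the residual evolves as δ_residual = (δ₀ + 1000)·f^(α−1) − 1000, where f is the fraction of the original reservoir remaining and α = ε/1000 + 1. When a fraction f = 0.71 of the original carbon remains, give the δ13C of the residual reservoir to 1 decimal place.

Rayleigh residual: δ_res = (δ₀ + 1000)·f^(α−1) − 1000
α − 1 = -0.00820
f^(α−1) = 0.71^(-0.00820) = 1.002812
δ_res = (-17.8 + 1000) × 1.002812 − 1000 = 984.962 − 1000 = -15.04 permil

-15.0 permil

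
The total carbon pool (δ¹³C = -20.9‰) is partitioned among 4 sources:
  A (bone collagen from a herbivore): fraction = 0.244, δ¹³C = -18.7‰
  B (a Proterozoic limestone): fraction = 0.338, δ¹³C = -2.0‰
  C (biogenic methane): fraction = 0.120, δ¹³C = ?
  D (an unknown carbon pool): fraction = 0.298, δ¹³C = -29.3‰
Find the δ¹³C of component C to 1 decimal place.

-57.7‰

Isotope mass balance: δ_bulk = Σ fᵢ·δᵢ.
-20.9 = 0.244×(-18.7) + 0.338×(-2.0) + 0.120×δ_C + 0.298×(-29.3)
0.120·δ_C = -20.9 − (-13.970) = -6.930
δ_C = -6.930 / 0.120 = -57.75‰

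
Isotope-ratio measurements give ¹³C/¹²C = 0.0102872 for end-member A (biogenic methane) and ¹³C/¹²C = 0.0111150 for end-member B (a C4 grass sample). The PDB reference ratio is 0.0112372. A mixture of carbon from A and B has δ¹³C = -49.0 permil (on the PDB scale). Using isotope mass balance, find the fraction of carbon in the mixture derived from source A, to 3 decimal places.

δ_A = (0.0102872/0.0112372 − 1)×1000 = (0.915459 − 1)×1000 = -84.541 permil
δ_B = (0.0111150/0.0112372 − 1)×1000 = (0.989125 − 1)×1000 = -10.875 permil
f_A = (δ_mix − δ_B)/(δ_A − δ_B) = (-49.0 − (-10.875))/(-84.541 − (-10.875))
f_A = -38.125 / -73.666 = 0.5175

0.518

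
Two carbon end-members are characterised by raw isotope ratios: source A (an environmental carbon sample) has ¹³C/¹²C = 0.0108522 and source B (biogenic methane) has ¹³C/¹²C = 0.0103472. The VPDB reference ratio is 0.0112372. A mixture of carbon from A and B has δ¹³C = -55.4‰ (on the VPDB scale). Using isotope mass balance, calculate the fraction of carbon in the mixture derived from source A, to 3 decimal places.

δ_A = (0.0108522/0.0112372 − 1)×1000 = (0.965739 − 1)×1000 = -34.261‰
δ_B = (0.0103472/0.0112372 − 1)×1000 = (0.920799 − 1)×1000 = -79.201‰
f_A = (δ_mix − δ_B)/(δ_A − δ_B) = (-55.4 − (-79.201))/(-34.261 − (-79.201))
f_A = 23.801 / 44.940 = 0.5296

0.530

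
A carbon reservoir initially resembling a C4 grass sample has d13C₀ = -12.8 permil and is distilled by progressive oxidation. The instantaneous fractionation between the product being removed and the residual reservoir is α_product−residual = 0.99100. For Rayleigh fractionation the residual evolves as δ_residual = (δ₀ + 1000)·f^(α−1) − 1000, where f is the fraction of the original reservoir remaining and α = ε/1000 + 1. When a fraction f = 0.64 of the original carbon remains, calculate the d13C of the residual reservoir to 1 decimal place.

-8.8 permil

Rayleigh residual: δ_res = (δ₀ + 1000)·f^(α−1) − 1000
α − 1 = -0.00900
f^(α−1) = 0.64^(-0.00900) = 1.004025
δ_res = (-12.8 + 1000) × 1.004025 − 1000 = 991.173 − 1000 = -8.83 permil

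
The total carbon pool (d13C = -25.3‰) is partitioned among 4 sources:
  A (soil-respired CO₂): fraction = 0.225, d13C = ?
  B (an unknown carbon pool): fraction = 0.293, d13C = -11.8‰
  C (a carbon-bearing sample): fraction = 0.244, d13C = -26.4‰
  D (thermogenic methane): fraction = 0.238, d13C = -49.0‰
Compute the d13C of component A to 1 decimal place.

-16.6‰

Isotope mass balance: δ_bulk = Σ fᵢ·δᵢ.
-25.3 = 0.225×δ_A + 0.293×(-11.8) + 0.244×(-26.4) + 0.238×(-49.0)
0.225·δ_A = -25.3 − (-21.561) = -3.739
δ_A = -3.739 / 0.225 = -16.62‰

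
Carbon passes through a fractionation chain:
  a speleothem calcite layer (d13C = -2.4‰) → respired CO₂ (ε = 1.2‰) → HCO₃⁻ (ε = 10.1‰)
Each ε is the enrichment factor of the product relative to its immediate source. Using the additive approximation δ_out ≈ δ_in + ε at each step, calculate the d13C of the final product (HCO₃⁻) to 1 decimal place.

step 1: δ ≈ -2.4 + (1.2) = -1.2‰
step 2: δ ≈ -1.2 + (10.1) = 8.9‰

8.9‰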